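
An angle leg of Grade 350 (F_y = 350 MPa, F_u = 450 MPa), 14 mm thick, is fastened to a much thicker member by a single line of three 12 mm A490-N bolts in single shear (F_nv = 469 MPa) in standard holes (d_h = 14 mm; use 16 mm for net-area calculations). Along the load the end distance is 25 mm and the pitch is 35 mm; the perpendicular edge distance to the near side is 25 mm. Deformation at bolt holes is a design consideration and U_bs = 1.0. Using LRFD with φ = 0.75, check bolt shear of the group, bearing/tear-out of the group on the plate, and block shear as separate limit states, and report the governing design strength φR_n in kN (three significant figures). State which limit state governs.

119 kN (bolt shear governs)

Bolt shear: A_b = π·12²/4 = 113.1 mm²; R_n = 469 × 113.1 × 3 × 1 / 1000 = 159.1 kN → 0.75 × 159.1 = 119 kN.
Bearing: edge l_c = 18, r_n = 136.1 kN; interior l_c = 21, r_n = 158.8 kN; R_n = 136.1 + 2·158.8 = 453.6 kN → 340 kN.
Block shear: A_gv = 1330, A_nv = 770, A_nt = 238 mm²; R_n = min(0.6F_uA_nv, 0.6F_yA_gv) + U_bs·F_u·A_nt = 315 kN → 236 kN.
Bolt shear governs: 119 kN.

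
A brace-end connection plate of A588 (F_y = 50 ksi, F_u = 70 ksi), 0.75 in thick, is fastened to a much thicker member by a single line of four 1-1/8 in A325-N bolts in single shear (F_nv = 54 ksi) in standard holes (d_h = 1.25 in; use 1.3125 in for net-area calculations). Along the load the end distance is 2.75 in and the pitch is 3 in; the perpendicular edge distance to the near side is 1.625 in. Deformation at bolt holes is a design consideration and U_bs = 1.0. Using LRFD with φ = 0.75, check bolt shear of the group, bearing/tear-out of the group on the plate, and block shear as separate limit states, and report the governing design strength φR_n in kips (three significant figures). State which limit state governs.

Bolt shear: A_b = π·1.125²/4 = 0.994 in²; R_n = 54 × 0.994 × 4 × 1 = 214.7 kips → 0.75 × 214.7 = 161 kips.
Bearing: edge l_c = 2.125, r_n = 133.9 kips; interior l_c = 1.75, r_n = 110.3 kips; R_n = 133.9 + 3·110.3 = 464.6 kips → 348 kips.
Block shear: A_gv = 8.812, A_nv = 5.367, A_nt = 0.7266 in²; R_n = min(0.6F_uA_nv, 0.6F_yA_gv) + U_bs·F_u·A_nt = 276.3 kips → 207 kips.
Bolt shear governs: 161 kips.

161 kips (bolt shear governs)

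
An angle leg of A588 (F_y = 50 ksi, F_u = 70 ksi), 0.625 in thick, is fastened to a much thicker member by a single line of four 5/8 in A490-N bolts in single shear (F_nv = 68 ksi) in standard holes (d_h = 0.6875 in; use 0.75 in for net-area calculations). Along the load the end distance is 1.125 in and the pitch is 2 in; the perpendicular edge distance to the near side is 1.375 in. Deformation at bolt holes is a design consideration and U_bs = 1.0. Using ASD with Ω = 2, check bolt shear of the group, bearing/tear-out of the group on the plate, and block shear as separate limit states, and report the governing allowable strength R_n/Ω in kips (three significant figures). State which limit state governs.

Bolt shear: A_b = π·0.625²/4 = 0.3068 in²; R_n = 68 × 0.3068 × 4 × 1 = 83.45 kips → 83.45 / 2 = 41.7 kips.
Bearing: edge l_c = 0.7812, r_n = 41.02 kips; interior l_c = 1.312, r_n = 65.62 kips; R_n = 41.02 + 3·65.62 = 237.9 kips → 119 kips.
Block shear: A_gv = 4.453, A_nv = 2.812, A_nt = 0.625 in²; R_n = min(0.6F_uA_nv, 0.6F_yA_gv) + U_bs·F_u·A_nt = 161.9 kips → 80.9 kips.
Bolt shear governs: 41.7 kips.

41.7 kips (bolt shear governs)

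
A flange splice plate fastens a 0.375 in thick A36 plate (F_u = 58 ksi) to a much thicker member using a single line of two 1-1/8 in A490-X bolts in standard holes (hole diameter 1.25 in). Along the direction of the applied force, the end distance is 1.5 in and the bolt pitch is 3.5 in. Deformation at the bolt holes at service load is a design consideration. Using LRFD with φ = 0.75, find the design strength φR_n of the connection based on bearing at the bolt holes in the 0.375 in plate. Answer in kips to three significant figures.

61.2 kips

Per bolt r_n = 1.2 l_c t F_u ≤ 2.4 d t F_u; upper limit = 2.4 × 1.125 × 0.375 × 58 = 58.72 kips.
Edge bolt: l_c = 1.5 − 1.25/2 = 0.875 in → 1.2 × 0.875 × 0.375 × 58 = 22.84 → r_n = 22.84 kips.
Interior bolts: l_c = 3.5 − 1.25 = 2.25 in → 1.2 × 2.25 × 0.375 × 58 = 58.72 → r_n = 58.72 kips.
R_n = 1 × 22.84 + 1 × 58.72 = 81.56 kips.
Design strength φR_n = 0.75 × 81.56 = 61.2 kips.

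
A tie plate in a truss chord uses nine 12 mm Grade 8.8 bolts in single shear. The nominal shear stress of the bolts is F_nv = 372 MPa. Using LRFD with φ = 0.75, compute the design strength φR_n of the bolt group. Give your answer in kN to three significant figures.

284 kN

A_b = π × 12² / 4 = 113.1 mm².
R_n = F_nv · A_b · n · n_s = 372 × 113.1 × 9 × 1 / 1000 = 378.6 kN.
Design strength φR_n = 0.75 × 378.6 = 284 kN.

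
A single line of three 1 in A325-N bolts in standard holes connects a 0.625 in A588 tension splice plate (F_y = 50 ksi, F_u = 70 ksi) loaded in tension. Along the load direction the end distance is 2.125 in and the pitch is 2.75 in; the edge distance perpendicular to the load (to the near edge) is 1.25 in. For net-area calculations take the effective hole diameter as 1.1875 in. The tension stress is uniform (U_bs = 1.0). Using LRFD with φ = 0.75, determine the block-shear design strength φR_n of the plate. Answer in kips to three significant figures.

113 kips

Shear plane L_v = 2.125 + 2·2.75 = 7.625 in; A_gv = 7.625 × 0.625 = 4.766 in².
A_nv = (7.625 − 2.5·1.1875) × 0.625 = 2.91 in².
A_nt = (1.25 − 0.5·1.1875) × 0.625 = 0.4102 in².
0.6 F_u A_nv = 122.2 kips; 0.6 F_y A_gv = 143 kips → shear rupture governs the shear term.
R_n = 122.2 + 1.0 × 70 × 0.4102 = 150.9 kips.
Design strength φR_n = 0.75 × 150.9 = 113 kips.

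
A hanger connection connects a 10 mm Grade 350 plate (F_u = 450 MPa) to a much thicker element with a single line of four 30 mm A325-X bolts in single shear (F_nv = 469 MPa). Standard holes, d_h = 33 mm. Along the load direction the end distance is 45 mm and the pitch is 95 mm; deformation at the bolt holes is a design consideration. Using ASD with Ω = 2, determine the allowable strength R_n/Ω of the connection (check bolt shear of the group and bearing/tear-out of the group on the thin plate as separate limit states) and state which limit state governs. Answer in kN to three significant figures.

563 kN (bearing governs)

Bolt shear: A_b = π·30²/4 = 706.9 mm²; R_n = 469 × 706.9 × 4 × 1 / 1000 = 1326 kN → 1326 / 2 = 663 kN.
Bearing (1.2 l_c t F_u ≤ 2.4 d t F_u): upper limit = 2.4·30·10·450 / 1000 = 324 kN.
  Edge l_c = 45 − 33/2 = 28.5 → r_n = 153.9 kN; interior l_c = 95 − 33 = 62 → r_n = 324 kN.
  R_n,bearing = 1·153.9 + 3·324 = 1126 kN → 1126 / 2 = 563 kN.
Bearing governs: 563 kN.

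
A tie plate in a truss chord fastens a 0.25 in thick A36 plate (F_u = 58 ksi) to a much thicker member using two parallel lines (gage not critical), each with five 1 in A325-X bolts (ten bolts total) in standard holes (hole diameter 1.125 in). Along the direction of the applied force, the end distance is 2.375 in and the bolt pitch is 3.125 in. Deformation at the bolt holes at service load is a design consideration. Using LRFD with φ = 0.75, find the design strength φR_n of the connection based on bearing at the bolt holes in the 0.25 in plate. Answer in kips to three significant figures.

Per bolt r_n = 1.2 l_c t F_u ≤ 2.4 d t F_u; upper limit = 2.4 × 1 × 0.25 × 58 = 34.8 kips.
Edge bolt: l_c = 2.375 − 1.125/2 = 1.812 in → 1.2 × 1.812 × 0.25 × 58 = 31.54 → r_n = 31.54 kips.
Interior bolts: l_c = 3.125 − 1.125 = 2 in → 1.2 × 2 × 0.25 × 58 = 34.8 → r_n = 34.8 kips.
R_n = 2 × 31.54 + 8 × 34.8 = 341.5 kips.
Design strength φR_n = 0.75 × 341.5 = 256 kips.

256 kips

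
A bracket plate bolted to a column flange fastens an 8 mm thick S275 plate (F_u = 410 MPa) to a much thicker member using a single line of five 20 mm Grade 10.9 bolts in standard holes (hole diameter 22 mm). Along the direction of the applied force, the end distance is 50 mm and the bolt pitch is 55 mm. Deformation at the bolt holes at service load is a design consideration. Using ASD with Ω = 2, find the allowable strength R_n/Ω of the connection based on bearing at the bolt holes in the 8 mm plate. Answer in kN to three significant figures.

337 kN

Per bolt r_n = 1.2 l_c t F_u ≤ 2.4 d t F_u; upper limit = 2.4 × 20 × 8 × 410 / 1000 = 157.4 kN.
Edge bolt: l_c = 50 − 22/2 = 39 mm → 1.2 × 39 × 8 × 410 / 1000 = 153.5 → r_n = 153.5 kN.
Interior bolts: l_c = 55 − 22 = 33 mm → 1.2 × 33 × 8 × 410 / 1000 = 129.9 → r_n = 129.9 kN.
R_n = 1 × 153.5 + 4 × 129.9 = 673.1 kN.
Allowable strength R_n/Ω = 673.1 / 2 = 337 kN.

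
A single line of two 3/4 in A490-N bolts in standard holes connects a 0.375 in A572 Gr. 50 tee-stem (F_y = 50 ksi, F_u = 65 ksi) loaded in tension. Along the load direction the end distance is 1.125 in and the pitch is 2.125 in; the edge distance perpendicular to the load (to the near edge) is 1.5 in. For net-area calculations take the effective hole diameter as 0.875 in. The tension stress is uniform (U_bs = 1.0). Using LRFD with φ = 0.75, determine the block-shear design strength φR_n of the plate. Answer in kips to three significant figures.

40.7 kips

Shear plane L_v = 1.125 + 1·2.125 = 3.25 in; A_gv = 3.25 × 0.375 = 1.219 in².
A_nv = (3.25 − 1.5·0.875) × 0.375 = 0.7266 in².
A_nt = (1.5 − 0.5·0.875) × 0.375 = 0.3984 in².
0.6 F_u A_nv = 28.34 kips; 0.6 F_y A_gv = 36.56 kips → shear rupture governs the shear term.
R_n = 28.34 + 1.0 × 65 × 0.3984 = 54.23 kips.
Design strength φR_n = 0.75 × 54.23 = 40.7 kips.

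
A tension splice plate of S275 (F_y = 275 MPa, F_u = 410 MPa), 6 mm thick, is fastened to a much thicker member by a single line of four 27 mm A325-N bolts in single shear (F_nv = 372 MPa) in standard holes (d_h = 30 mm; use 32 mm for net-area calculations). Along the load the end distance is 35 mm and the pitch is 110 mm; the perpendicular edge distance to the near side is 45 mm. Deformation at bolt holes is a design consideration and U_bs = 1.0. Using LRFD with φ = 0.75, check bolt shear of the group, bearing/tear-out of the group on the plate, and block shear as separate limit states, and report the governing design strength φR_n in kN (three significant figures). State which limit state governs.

325 kN (block shear governs)

Bolt shear: A_b = π·27²/4 = 572.6 mm²; R_n = 372 × 572.6 × 4 × 1 / 1000 = 852 kN → 0.75 × 852 = 639 kN.
Bearing: edge l_c = 20, r_n = 59.04 kN; interior l_c = 80, r_n = 159.4 kN; R_n = 59.04 + 3·159.4 = 537.3 kN → 403 kN.
Block shear: A_gv = 2190, A_nv = 1518, A_nt = 174 mm²; R_n = min(0.6F_uA_nv, 0.6F_yA_gv) + U_bs·F_u·A_nt = 432.7 kN → 325 kN.
Block shear governs: 325 kN.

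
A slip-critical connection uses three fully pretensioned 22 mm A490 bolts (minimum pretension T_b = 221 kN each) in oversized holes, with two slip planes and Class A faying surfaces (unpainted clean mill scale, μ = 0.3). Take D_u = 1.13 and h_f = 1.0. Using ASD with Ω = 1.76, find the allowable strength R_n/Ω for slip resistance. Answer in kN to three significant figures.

R_n = μ · D_u · h_f · T_b · n_s · n_b = 0.3 × 1.13 × 1.0 × 221 × 2 × 3 = 449.5 kN.
Allowable strength R_n/Ω = 449.5 / 1.76 = 255 kN.

255 kN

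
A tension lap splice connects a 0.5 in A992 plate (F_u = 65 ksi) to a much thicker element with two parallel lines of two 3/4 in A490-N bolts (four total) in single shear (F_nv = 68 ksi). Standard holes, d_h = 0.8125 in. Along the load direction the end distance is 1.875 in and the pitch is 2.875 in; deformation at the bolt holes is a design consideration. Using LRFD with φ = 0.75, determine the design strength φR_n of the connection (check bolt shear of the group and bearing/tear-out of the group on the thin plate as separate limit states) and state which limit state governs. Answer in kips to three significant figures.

90.1 kips (bolt shear governs)

Bolt shear: A_b = π·0.75²/4 = 0.4418 in²; R_n = 68 × 0.4418 × 4 × 1 = 120.2 kips → 0.75 × 120.2 = 90.1 kips.
Bearing (1.2 l_c t F_u ≤ 2.4 d t F_u): upper limit = 2.4·0.75·0.5·65 = 58.5 kips.
  Edge l_c = 1.875 − 0.8125/2 = 1.469 → r_n = 57.28 kips; interior l_c = 2.875 − 0.8125 = 2.062 → r_n = 58.5 kips.
  R_n,bearing = 2·57.28 + 2·58.5 = 231.6 kips → 0.75 × 231.6 = 174 kips.
Bolt shear governs: 90.1 kips.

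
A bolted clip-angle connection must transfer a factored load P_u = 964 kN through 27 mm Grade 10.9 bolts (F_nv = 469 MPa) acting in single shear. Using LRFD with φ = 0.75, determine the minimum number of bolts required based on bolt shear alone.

5 bolts

A_b = π·27²/4 = 572.6 mm².
Per-bolt design strength φR_n = 0.75 × 469 × 572.6 × 1 / 1000 = 201.4 kN.
n ≥ 964 / 201.4 = 4.787 → use 5 bolts.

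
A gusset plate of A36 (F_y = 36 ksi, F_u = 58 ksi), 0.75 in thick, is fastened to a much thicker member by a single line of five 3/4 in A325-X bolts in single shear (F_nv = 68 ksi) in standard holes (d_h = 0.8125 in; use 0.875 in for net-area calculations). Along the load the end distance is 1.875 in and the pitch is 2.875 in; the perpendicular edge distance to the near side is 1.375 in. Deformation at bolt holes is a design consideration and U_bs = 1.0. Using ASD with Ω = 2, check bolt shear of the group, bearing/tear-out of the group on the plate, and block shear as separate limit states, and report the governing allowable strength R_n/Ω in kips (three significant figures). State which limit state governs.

75.1 kips (bolt shear governs)

Bolt shear: A_b = π·0.75²/4 = 0.4418 in²; R_n = 68 × 0.4418 × 5 × 1 = 150.2 kips → 150.2 / 2 = 75.1 kips.
Bearing: edge l_c = 1.469, r_n = 76.67 kips; interior l_c = 2.062, r_n = 78.3 kips; R_n = 76.67 + 4·78.3 = 389.9 kips → 195 kips.
Block shear: A_gv = 10.03, A_nv = 7.078, A_nt = 0.7031 in²; R_n = min(0.6F_uA_nv, 0.6F_yA_gv) + U_bs·F_u·A_nt = 257.5 kips → 129 kips.
Bolt shear governs: 75.1 kips.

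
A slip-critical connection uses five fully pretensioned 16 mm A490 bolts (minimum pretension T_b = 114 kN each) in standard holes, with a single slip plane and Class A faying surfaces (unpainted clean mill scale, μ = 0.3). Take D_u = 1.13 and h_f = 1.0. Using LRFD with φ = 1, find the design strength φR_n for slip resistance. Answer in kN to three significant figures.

R_n = μ · D_u · h_f · T_b · n_s · n_b = 0.3 × 1.13 × 1.0 × 114 × 1 × 5 = 193.2 kN.
Design strength φR_n = 1 × 193.2 = 193 kN.

193 kN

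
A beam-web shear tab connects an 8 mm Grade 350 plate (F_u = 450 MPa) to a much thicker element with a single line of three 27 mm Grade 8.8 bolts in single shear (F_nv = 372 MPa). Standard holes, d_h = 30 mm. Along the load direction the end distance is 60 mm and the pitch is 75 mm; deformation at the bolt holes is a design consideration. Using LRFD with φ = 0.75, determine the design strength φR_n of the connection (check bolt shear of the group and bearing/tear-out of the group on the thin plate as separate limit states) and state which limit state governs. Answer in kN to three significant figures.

437 kN (bearing governs)

Bolt shear: A_b = π·27²/4 = 572.6 mm²; R_n = 372 × 572.6 × 3 × 1 / 1000 = 639 kN → 0.75 × 639 = 479 kN.
Bearing (1.2 l_c t F_u ≤ 2.4 d t F_u): upper limit = 2.4·27·8·450 / 1000 = 233.3 kN.
  Edge l_c = 60 − 30/2 = 45 → r_n = 194.4 kN; interior l_c = 75 − 30 = 45 → r_n = 194.4 kN.
  R_n,bearing = 1·194.4 + 2·194.4 = 583.2 kN → 0.75 × 583.2 = 437 kN.
Bearing governs: 437 kN.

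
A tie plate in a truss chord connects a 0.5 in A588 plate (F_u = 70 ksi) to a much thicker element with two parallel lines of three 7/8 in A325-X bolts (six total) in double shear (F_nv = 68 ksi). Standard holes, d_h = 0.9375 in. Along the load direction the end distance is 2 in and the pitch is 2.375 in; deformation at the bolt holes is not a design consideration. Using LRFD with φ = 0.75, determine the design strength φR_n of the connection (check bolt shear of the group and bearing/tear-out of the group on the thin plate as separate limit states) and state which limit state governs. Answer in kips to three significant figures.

347 kips (bearing governs)

Bolt shear: A_b = π·0.875²/4 = 0.6013 in²; R_n = 68 × 0.6013 × 6 × 2 = 490.7 kips → 0.75 × 490.7 = 368 kips.
Bearing (1.5 l_c t F_u ≤ 3.0 d t F_u): upper limit = 3.0·0.875·0.5·70 = 91.88 kips.
  Edge l_c = 2 − 0.9375/2 = 1.531 → r_n = 80.39 kips; interior l_c = 2.375 − 0.9375 = 1.438 → r_n = 75.47 kips.
  R_n,bearing = 2·80.39 + 4·75.47 = 462.7 kips → 0.75 × 462.7 = 347 kips.
Bearing governs: 347 kips.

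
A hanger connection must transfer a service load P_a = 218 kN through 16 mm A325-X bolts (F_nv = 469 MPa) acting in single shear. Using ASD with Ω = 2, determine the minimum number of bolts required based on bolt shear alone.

5 bolts

A_b = π·16²/4 = 201.1 mm².
Per-bolt allowable strength R_n/Ω = 469 × 201.1 × 1 / 1000 / 2 = 47.15 kN.
n ≥ 218 / 47.15 = 4.624 → use 5 bolts.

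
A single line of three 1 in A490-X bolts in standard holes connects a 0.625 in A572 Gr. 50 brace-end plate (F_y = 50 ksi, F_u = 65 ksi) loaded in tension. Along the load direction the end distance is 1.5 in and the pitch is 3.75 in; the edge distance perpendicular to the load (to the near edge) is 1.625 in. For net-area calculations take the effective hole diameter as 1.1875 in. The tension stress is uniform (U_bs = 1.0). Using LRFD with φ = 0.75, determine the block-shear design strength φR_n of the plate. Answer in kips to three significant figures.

142 kips

Shear plane L_v = 1.5 + 2·3.75 = 9 in; A_gv = 9 × 0.625 = 5.625 in².
A_nv = (9 − 2.5·1.1875) × 0.625 = 3.77 in².
A_nt = (1.625 − 0.5·1.1875) × 0.625 = 0.6445 in².
0.6 F_u A_nv = 147 kips; 0.6 F_y A_gv = 168.8 kips → shear rupture governs the shear term.
R_n = 147 + 1.0 × 65 × 0.6445 = 188.9 kips.
Design strength φR_n = 0.75 × 188.9 = 142 kips.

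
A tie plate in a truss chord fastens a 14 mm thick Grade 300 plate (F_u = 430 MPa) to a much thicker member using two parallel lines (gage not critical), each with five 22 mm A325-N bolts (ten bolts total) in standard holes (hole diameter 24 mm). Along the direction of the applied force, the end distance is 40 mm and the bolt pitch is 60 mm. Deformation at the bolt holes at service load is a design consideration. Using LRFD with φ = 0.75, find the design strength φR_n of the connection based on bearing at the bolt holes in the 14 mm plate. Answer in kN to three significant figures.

Per bolt r_n = 1.2 l_c t F_u ≤ 2.4 d t F_u; upper limit = 2.4 × 22 × 14 × 430 / 1000 = 317.9 kN.
Edge bolt: l_c = 40 − 24/2 = 28 mm → 1.2 × 28 × 14 × 430 / 1000 = 202.3 → r_n = 202.3 kN.
Interior bolts: l_c = 60 − 24 = 36 mm → 1.2 × 36 × 14 × 430 / 1000 = 260.1 → r_n = 260.1 kN.
R_n = 2 × 202.3 + 8 × 260.1 = 2485 kN.
Design strength φR_n = 0.75 × 2485 = 1860 kN.

1860 kN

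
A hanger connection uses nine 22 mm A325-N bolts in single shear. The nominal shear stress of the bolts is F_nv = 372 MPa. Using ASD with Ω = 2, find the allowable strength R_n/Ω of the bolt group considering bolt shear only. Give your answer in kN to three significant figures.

A_b = π × 22² / 4 = 380.1 mm².
R_n = F_nv · A_b · n · n_s = 372 × 380.1 × 9 × 1 / 1000 = 1273 kN.
Allowable strength R_n/Ω = 1273 / 2 = 636 kN.

636 kN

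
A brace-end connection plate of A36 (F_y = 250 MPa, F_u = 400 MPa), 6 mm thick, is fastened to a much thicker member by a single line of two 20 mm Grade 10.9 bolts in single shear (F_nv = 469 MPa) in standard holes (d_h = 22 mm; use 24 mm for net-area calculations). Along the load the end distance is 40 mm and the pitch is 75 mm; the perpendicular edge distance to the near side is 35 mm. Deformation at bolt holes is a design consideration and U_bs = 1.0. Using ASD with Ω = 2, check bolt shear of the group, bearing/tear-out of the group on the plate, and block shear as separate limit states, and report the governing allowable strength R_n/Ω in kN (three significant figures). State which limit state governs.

79.4 kN (block shear governs)

Bolt shear: A_b = π·20²/4 = 314.2 mm²; R_n = 469 × 314.2 × 2 × 1 / 1000 = 294.7 kN → 294.7 / 2 = 147 kN.
Bearing: edge l_c = 29, r_n = 83.52 kN; interior l_c = 53, r_n = 115.2 kN; R_n = 83.52 + 1·115.2 = 198.7 kN → 99.4 kN.
Block shear: A_gv = 690, A_nv = 474, A_nt = 138 mm²; R_n = min(0.6F_uA_nv, 0.6F_yA_gv) + U_bs·F_u·A_nt = 158.7 kN → 79.4 kN.
Block shear governs: 79.4 kN.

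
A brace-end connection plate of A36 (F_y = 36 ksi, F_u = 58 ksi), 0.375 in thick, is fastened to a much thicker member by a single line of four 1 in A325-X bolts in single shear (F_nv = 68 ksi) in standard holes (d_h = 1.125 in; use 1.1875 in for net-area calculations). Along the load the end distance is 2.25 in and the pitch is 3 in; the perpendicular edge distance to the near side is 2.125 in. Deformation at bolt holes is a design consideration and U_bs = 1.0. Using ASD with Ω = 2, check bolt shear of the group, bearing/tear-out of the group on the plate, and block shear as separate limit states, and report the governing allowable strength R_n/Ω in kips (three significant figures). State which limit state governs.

Bolt shear: A_b = π·1²/4 = 0.7854 in²; R_n = 68 × 0.7854 × 4 × 1 = 213.6 kips → 213.6 / 2 = 107 kips.
Bearing: edge l_c = 1.688, r_n = 44.04 kips; interior l_c = 1.875, r_n = 48.94 kips; R_n = 44.04 + 3·48.94 = 190.9 kips → 95.4 kips.
Block shear: A_gv = 4.219, A_nv = 2.66, A_nt = 0.5742 in²; R_n = min(0.6F_uA_nv, 0.6F_yA_gv) + U_bs·F_u·A_nt = 124.4 kips → 62.2 kips.
Block shear governs: 62.2 kips.

62.2 kips (block shear governs)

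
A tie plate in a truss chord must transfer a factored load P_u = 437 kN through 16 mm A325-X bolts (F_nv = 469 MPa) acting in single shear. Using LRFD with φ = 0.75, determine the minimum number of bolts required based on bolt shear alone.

A_b = π·16²/4 = 201.1 mm².
Per-bolt design strength φR_n = 0.75 × 469 × 201.1 × 1 / 1000 = 70.72 kN.
n ≥ 437 / 70.72 = 6.179 → use 7 bolts.

7 bolts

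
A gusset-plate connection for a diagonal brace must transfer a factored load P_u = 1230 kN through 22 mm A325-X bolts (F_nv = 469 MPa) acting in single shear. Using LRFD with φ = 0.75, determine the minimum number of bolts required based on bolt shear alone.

A_b = π·22²/4 = 380.1 mm².
Per-bolt design strength φR_n = 0.75 × 469 × 380.1 × 1 / 1000 = 133.7 kN.
n ≥ 1230 / 133.7 = 9.199 → use 10 bolts.

10 bolts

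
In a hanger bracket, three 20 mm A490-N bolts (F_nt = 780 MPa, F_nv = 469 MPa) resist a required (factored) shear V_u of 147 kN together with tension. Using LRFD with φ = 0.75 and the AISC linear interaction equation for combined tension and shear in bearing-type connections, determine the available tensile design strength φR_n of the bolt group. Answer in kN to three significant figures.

A_b = π·20²/4 = 314.2 mm²; f_rv = 147 × 1000 / (3 × 314.2) = 156 MPa.
F'_nt = 1.3 F_nt − (F_nt / φF_nv) f_rv = 1.3·780 − (780/(0.75·469))·156 = 668.1 MPa, capped at F_nt → F'_nt = 668.1 MPa.
R_n = F'_nt · A_b · n = 668.1 × 314.2 × 3 / 1000 = 629.7 kN.
Design strength φR_n = 0.75 × 629.7 = 472 kN.

472 kN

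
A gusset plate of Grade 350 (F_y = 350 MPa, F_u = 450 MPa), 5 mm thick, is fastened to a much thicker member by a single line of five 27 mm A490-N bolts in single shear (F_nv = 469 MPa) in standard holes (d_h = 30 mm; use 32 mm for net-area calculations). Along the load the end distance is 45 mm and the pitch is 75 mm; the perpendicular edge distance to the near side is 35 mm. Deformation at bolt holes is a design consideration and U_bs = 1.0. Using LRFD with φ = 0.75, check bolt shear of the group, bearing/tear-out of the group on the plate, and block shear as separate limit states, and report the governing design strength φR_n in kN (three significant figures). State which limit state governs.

236 kN (block shear governs)

Bolt shear: A_b = π·27²/4 = 572.6 mm²; R_n = 469 × 572.6 × 5 × 1 / 1000 = 1343 kN → 0.75 × 1343 = 1010 kN.
Bearing: edge l_c = 30, r_n = 81 kN; interior l_c = 45, r_n = 121.5 kN; R_n = 81 + 4·121.5 = 567 kN → 425 kN.
Block shear: A_gv = 1725, A_nv = 1005, A_nt = 95 mm²; R_n = min(0.6F_uA_nv, 0.6F_yA_gv) + U_bs·F_u·A_nt = 314.1 kN → 236 kN.
Block shear governs: 236 kN.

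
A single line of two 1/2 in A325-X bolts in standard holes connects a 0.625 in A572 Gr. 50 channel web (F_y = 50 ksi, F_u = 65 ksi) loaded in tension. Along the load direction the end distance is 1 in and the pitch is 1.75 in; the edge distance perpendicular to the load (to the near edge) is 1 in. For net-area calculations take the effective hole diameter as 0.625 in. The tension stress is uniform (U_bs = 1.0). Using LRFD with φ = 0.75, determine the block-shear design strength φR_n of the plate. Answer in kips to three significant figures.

Shear plane L_v = 1 + 1·1.75 = 2.75 in; A_gv = 2.75 × 0.625 = 1.719 in².
A_nv = (2.75 − 1.5·0.625) × 0.625 = 1.133 in².
A_nt = (1 − 0.5·0.625) × 0.625 = 0.4297 in².
0.6 F_u A_nv = 44.18 kips; 0.6 F_y A_gv = 51.56 kips → shear rupture governs the shear term.
R_n = 44.18 + 1.0 × 65 × 0.4297 = 72.11 kips.
Design strength φR_n = 0.75 × 72.11 = 54.1 kips.

54.1 kips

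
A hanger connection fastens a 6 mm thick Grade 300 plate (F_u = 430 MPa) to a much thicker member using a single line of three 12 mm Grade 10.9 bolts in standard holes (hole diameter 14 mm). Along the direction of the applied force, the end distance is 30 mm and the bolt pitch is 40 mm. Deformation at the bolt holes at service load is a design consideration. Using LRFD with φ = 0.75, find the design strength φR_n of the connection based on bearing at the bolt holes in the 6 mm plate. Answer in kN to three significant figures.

165 kN

Per bolt r_n = 1.2 l_c t F_u ≤ 2.4 d t F_u; upper limit = 2.4 × 12 × 6 × 430 / 1000 = 74.3 kN.
Edge bolt: l_c = 30 − 14/2 = 23 mm → 1.2 × 23 × 6 × 430 / 1000 = 71.21 → r_n = 71.21 kN.
Interior bolts: l_c = 40 − 14 = 26 mm → 1.2 × 26 × 6 × 430 / 1000 = 80.5 → r_n = 74.3 kN.
R_n = 1 × 71.21 + 2 × 74.3 = 219.8 kN.
Design strength φR_n = 0.75 × 219.8 = 165 kN.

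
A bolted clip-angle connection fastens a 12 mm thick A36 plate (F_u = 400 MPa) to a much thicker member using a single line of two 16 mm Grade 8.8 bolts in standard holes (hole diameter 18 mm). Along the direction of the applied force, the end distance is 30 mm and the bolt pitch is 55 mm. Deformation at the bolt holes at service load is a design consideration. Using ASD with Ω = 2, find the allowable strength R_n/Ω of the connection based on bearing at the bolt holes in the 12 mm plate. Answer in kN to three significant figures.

153 kN

Per bolt r_n = 1.2 l_c t F_u ≤ 2.4 d t F_u; upper limit = 2.4 × 16 × 12 × 400 / 1000 = 184.3 kN.
Edge bolt: l_c = 30 − 18/2 = 21 mm → 1.2 × 21 × 12 × 400 / 1000 = 121 → r_n = 121 kN.
Interior bolts: l_c = 55 − 18 = 37 mm → 1.2 × 37 × 12 × 400 / 1000 = 213.1 → r_n = 184.3 kN.
R_n = 1 × 121 + 1 × 184.3 = 305.3 kN.
Allowable strength R_n/Ω = 305.3 / 2 = 153 kN.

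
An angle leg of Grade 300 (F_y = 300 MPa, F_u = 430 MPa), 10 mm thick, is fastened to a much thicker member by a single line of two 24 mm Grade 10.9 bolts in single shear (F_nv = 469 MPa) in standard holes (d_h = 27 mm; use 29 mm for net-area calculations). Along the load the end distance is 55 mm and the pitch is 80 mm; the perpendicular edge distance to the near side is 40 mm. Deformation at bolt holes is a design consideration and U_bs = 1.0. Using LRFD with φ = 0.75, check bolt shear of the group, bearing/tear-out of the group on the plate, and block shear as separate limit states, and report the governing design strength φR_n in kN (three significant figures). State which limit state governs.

Bolt shear: A_b = π·24²/4 = 452.4 mm²; R_n = 469 × 452.4 × 2 × 1 / 1000 = 424.3 kN → 0.75 × 424.3 = 318 kN.
Bearing: edge l_c = 41.5, r_n = 214.1 kN; interior l_c = 53, r_n = 247.7 kN; R_n = 214.1 + 1·247.7 = 461.8 kN → 346 kN.
Block shear: A_gv = 1350, A_nv = 915, A_nt = 255 mm²; R_n = min(0.6F_uA_nv, 0.6F_yA_gv) + U_bs·F_u·A_nt = 345.7 kN → 259 kN.
Block shear governs: 259 kN.

259 kN (block shear governs)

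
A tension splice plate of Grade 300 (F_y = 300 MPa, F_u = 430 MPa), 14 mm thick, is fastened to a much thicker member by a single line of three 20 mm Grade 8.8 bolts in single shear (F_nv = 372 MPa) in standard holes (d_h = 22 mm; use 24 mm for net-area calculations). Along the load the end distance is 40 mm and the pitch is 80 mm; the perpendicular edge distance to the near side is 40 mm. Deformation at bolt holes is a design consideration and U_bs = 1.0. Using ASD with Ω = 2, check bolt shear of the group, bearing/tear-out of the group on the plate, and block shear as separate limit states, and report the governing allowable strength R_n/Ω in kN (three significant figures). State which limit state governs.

Bolt shear: A_b = π·20²/4 = 314.2 mm²; R_n = 372 × 314.2 × 3 × 1 / 1000 = 350.6 kN → 350.6 / 2 = 175 kN.
Bearing: edge l_c = 29, r_n = 209.5 kN; interior l_c = 58, r_n = 289 kN; R_n = 209.5 + 2·289 = 787.4 kN → 394 kN.
Block shear: A_gv = 2800, A_nv = 1960, A_nt = 392 mm²; R_n = min(0.6F_uA_nv, 0.6F_yA_gv) + U_bs·F_u·A_nt = 672.6 kN → 336 kN.
Bolt shear governs: 175 kN.

175 kN (bolt shear governs)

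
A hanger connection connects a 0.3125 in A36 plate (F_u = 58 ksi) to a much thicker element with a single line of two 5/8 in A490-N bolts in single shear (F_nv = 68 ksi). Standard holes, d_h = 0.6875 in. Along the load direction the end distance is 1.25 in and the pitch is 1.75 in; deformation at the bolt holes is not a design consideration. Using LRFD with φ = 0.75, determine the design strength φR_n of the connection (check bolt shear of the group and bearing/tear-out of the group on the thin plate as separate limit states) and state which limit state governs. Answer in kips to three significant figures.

Bolt shear: A_b = π·0.625²/4 = 0.3068 in²; R_n = 68 × 0.3068 × 2 × 1 = 41.72 kips → 0.75 × 41.72 = 31.3 kips.
Bearing (1.5 l_c t F_u ≤ 3.0 d t F_u): upper limit = 3.0·0.625·0.3125·58 = 33.98 kips.
  Edge l_c = 1.25 − 0.6875/2 = 0.9062 → r_n = 24.64 kips; interior l_c = 1.75 − 0.6875 = 1.062 → r_n = 28.89 kips.
  R_n,bearing = 1·24.64 + 1·28.89 = 53.53 kips → 0.75 × 53.53 = 40.1 kips.
Bolt shear governs: 31.3 kips.

31.3 kips (bolt shear governs)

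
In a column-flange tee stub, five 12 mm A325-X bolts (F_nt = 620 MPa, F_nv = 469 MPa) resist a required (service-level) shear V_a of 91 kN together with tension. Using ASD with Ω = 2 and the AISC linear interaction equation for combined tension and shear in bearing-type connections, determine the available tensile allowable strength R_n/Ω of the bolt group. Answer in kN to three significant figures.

108 kN

A_b = π·12²/4 = 113.1 mm²; f_rv = 91 × 1000 / (5 × 113.1) = 160.9 MPa.
F'_nt = 1.3 F_nt − (Ω F_nt / F_nv) f_rv = 1.3·620 − (2·620/469)·160.9 = 380.5 MPa, capped at F_nt → F'_nt = 380.5 MPa.
R_n = F'_nt · A_b · n = 380.5 × 113.1 × 5 / 1000 = 215.2 kN.
Allowable strength R_n/Ω = 215.2 / 2 = 108 kN.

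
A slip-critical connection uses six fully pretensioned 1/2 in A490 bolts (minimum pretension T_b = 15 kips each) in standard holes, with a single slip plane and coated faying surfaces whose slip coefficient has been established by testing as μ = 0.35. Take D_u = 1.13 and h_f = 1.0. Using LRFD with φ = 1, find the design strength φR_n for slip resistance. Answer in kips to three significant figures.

R_n = μ · D_u · h_f · T_b · n_s · n_b = 0.35 × 1.13 × 1.0 × 15 × 1 × 6 = 35.59 kips.
Design strength φR_n = 1 × 35.59 = 35.6 kips.

35.6 kips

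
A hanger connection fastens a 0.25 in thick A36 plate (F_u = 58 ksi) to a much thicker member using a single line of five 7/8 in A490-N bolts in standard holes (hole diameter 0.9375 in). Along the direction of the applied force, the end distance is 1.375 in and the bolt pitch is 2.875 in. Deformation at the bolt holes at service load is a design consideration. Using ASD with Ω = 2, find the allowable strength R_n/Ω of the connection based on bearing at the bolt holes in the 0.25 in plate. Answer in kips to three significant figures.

68.8 kips

Per bolt r_n = 1.2 l_c t F_u ≤ 2.4 d t F_u; upper limit = 2.4 × 0.875 × 0.25 × 58 = 30.45 kips.
Edge bolt: l_c = 1.375 − 0.9375/2 = 0.9062 in → 1.2 × 0.9062 × 0.25 × 58 = 15.77 → r_n = 15.77 kips.
Interior bolts: l_c = 2.875 − 0.9375 = 1.938 in → 1.2 × 1.938 × 0.25 × 58 = 33.71 → r_n = 30.45 kips.
R_n = 1 × 15.77 + 4 × 30.45 = 137.6 kips.
Allowable strength R_n/Ω = 137.6 / 2 = 68.8 kips.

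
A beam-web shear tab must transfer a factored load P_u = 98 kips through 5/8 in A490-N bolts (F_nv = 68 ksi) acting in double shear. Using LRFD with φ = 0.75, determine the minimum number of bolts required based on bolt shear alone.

A_b = π·0.625²/4 = 0.3068 in².
Per-bolt design strength φR_n = 0.75 × 68 × 0.3068 × 2 = 31.29 kips.
n ≥ 98 / 31.29 = 3.132 → use 4 bolts.

4 bolts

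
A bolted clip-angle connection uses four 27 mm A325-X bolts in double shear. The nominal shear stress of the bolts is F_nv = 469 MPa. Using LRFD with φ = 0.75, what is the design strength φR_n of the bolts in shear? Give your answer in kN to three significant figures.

1610 kN

A_b = π × 27² / 4 = 572.6 mm².
R_n = F_nv · A_b · n · n_s = 469 × 572.6 × 4 × 2 / 1000 = 2148 kN.
Design strength φR_n = 0.75 × 2148 = 1610 kN.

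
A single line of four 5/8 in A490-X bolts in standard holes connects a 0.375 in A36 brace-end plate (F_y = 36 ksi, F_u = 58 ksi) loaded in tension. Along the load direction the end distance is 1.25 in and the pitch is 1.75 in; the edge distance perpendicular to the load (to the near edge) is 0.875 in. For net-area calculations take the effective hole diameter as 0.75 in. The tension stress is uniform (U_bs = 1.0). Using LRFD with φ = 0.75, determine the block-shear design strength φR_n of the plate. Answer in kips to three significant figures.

Shear plane L_v = 1.25 + 3·1.75 = 6.5 in; A_gv = 6.5 × 0.375 = 2.438 in².
A_nv = (6.5 − 3.5·0.75) × 0.375 = 1.453 in².
A_nt = (0.875 − 0.5·0.75) × 0.375 = 0.1875 in².
0.6 F_u A_nv = 50.57 kips; 0.6 F_y A_gv = 52.65 kips → shear rupture governs the shear term.
R_n = 50.57 + 1.0 × 58 × 0.1875 = 61.44 kips.
Design strength φR_n = 0.75 × 61.44 = 46.1 kips.

46.1 kips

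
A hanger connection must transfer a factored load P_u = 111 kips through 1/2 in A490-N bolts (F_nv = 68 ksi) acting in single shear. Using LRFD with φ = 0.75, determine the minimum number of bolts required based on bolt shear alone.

A_b = π·0.5²/4 = 0.1963 in².
Per-bolt design strength φR_n = 0.75 × 68 × 0.1963 × 1 = 10.01 kips.
n ≥ 111 / 10.01 = 11.08 → use 12 bolts.

12 bolts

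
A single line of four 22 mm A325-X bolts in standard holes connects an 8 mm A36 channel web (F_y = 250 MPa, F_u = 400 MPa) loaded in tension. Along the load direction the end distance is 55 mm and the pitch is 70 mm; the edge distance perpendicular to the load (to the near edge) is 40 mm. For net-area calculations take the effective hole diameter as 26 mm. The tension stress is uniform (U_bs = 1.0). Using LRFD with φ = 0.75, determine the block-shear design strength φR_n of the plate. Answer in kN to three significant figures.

303 kN

Shear plane L_v = 55 + 3·70 = 265 mm; A_gv = 265 × 8 = 2120 mm².
A_nv = (265 − 3.5·26) × 8 = 1392 mm².
A_nt = (40 − 0.5·26) × 8 = 216 mm².
0.6 F_u A_nv = 334.1 kN; 0.6 F_y A_gv = 318 kN → shear yielding governs the shear term.
R_n = 318 + 1.0 × 400 × 216 / 1000 = 404.4 kN.
Design strength φR_n = 0.75 × 404.4 = 303 kN.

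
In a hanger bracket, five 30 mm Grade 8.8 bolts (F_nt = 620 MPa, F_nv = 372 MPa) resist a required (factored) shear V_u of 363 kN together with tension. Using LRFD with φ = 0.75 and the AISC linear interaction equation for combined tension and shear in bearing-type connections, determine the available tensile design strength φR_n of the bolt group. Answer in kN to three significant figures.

A_b = π·30²/4 = 706.9 mm²; f_rv = 363 × 1000 / (5 × 706.9) = 102.7 MPa.
F'_nt = 1.3 F_nt − (F_nt / φF_nv) f_rv = 1.3·620 − (620/(0.75·372))·102.7 = 577.8 MPa, capped at F_nt → F'_nt = 577.8 MPa.
R_n = F'_nt · A_b · n = 577.8 × 706.9 × 5 / 1000 = 2042 kN.
Design strength φR_n = 0.75 × 2042 = 1530 kN.

1530 kN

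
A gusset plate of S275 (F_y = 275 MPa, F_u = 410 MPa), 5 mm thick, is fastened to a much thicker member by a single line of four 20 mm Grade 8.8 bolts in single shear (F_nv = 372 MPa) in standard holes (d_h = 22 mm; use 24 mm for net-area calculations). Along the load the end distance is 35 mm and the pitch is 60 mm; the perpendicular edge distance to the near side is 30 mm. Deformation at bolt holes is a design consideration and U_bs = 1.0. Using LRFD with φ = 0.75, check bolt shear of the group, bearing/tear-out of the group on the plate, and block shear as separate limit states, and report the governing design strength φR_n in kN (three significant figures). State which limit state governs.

Bolt shear: A_b = π·20²/4 = 314.2 mm²; R_n = 372 × 314.2 × 4 × 1 / 1000 = 467.5 kN → 0.75 × 467.5 = 351 kN.
Bearing: edge l_c = 24, r_n = 59.04 kN; interior l_c = 38, r_n = 93.48 kN; R_n = 59.04 + 3·93.48 = 339.5 kN → 255 kN.
Block shear: A_gv = 1075, A_nv = 655, A_nt = 90 mm²; R_n = min(0.6F_uA_nv, 0.6F_yA_gv) + U_bs·F_u·A_nt = 198 kN → 149 kN.
Block shear governs: 149 kN.

149 kN (block shear governs)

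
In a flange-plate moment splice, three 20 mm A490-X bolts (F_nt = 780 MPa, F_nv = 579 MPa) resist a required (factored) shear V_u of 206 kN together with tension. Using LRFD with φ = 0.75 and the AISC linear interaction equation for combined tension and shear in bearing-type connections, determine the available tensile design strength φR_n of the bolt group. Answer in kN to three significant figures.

439 kN

A_b = π·20²/4 = 314.2 mm²; f_rv = 206 × 1000 / (3 × 314.2) = 218.6 MPa.
F'_nt = 1.3 F_nt − (F_nt / φF_nv) f_rv = 1.3·780 − (780/(0.75·579))·218.6 = 621.4 MPa, capped at F_nt → F'_nt = 621.4 MPa.
R_n = F'_nt · A_b · n = 621.4 × 314.2 × 3 / 1000 = 585.7 kN.
Design strength φR_n = 0.75 × 585.7 = 439 kN.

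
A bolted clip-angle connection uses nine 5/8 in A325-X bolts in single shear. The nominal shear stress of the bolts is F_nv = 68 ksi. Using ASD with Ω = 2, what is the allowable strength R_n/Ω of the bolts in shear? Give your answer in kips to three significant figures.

93.9 kips

A_b = π × 0.625² / 4 = 0.3068 in².
R_n = F_nv · A_b · n · n_s = 68 × 0.3068 × 9 × 1 = 187.8 kips.
Allowable strength R_n/Ω = 187.8 / 2 = 93.9 kips.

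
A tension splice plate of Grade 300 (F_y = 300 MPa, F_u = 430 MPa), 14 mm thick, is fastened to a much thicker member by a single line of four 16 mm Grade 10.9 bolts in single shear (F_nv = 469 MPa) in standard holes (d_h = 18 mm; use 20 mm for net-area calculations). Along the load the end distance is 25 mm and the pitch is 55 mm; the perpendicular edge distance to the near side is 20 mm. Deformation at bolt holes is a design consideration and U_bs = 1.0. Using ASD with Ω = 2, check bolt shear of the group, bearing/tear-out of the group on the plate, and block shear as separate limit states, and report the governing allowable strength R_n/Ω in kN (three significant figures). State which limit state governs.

189 kN (bolt shear governs)

Bolt shear: A_b = π·16²/4 = 201.1 mm²; R_n = 469 × 201.1 × 4 × 1 / 1000 = 377.2 kN → 377.2 / 2 = 189 kN.
Bearing: edge l_c = 16, r_n = 115.6 kN; interior l_c = 37, r_n = 231.2 kN; R_n = 115.6 + 3·231.2 = 809.1 kN → 405 kN.
Block shear: A_gv = 2660, A_nv = 1680, A_nt = 140 mm²; R_n = min(0.6F_uA_nv, 0.6F_yA_gv) + U_bs·F_u·A_nt = 493.6 kN → 247 kN.
Bolt shear governs: 189 kN.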